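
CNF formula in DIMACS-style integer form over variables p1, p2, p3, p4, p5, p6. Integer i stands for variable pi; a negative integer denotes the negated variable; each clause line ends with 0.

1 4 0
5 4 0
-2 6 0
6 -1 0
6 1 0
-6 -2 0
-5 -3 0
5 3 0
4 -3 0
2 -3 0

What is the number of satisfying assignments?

3

The models are:
  p1=0 p2=0 p3=0 p4=1 p5=1 p6=1
  p1=1 p2=0 p3=0 p4=0 p5=1 p6=1
  p1=1 p2=0 p3=0 p4=1 p5=1 p6=1
Count: 3.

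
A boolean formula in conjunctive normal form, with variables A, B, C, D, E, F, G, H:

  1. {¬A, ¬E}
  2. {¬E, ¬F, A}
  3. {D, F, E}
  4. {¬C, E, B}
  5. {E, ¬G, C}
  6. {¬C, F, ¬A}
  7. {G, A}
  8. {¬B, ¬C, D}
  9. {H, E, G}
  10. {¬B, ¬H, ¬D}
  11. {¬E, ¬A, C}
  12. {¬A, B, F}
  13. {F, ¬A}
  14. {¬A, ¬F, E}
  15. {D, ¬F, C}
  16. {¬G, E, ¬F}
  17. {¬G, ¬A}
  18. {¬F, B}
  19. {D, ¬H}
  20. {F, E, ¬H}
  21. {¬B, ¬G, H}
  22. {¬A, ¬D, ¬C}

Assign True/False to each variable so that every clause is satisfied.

A = F, B = F, C = T, D = T, E = T, F = F, G = T, H = F

Check each clause:
  1. {¬E, ¬A} — ¬A is true.
  2. {¬F, ¬E, A} — ¬F is true.
  3. {E, D, F} — D is true.
  4. {B, E, ¬C} — E is true.
  5. {¬G, C, E} — C is true.
  6. {¬C, F, ¬A} — ¬A is true.
  7. {A, G} — G is true.
  8. {D, ¬B, ¬C} — D is true.
  9. {E, G, H} — E is true.
  10. {¬B, ¬H, ¬D} — ¬H is true.
  11. {¬E, C, ¬A} — C is true.
  12. {F, B, ¬A} — ¬A is true.
  13. {¬A, F} — ¬A is true.
  14. {¬A, E, ¬F} — ¬F is true.
  15. {C, D, ¬F} — ¬F is true.
  16. {¬F, ¬G, E} — ¬F is true.
  17. {¬A, ¬G} — ¬A is true.
  18. {¬F, B} — ¬F is true.
  19. {D, ¬H} — ¬H is true.
  20. {¬H, E, F} — ¬H is true.
  21. {H, ¬B, ¬G} — ¬B is true.
  22. {¬C, ¬A, ¬D} — ¬A is true.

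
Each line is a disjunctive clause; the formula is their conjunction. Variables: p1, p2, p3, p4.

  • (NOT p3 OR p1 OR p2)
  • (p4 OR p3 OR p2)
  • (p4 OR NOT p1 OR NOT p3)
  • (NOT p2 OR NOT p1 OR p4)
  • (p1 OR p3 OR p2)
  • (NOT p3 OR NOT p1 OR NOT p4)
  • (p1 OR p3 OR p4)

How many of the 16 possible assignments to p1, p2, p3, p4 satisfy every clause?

The models are:
  p1=0 p2=1 p3=0 p4=1
  p1=0 p2=1 p3=1 p4=0
  p1=0 p2=1 p3=1 p4=1
  p1=1 p2=0 p3=0 p4=1
  p1=1 p2=1 p3=0 p4=1
That's 5 in total.

5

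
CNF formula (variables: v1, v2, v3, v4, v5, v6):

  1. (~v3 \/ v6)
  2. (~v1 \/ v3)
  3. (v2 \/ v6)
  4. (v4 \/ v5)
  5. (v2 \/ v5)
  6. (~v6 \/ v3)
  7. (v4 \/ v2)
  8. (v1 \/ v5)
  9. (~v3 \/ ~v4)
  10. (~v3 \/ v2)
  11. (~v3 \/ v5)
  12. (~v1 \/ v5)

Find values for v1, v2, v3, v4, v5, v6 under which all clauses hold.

v2 occurs only positively in the remaining clauses — set v2 = True.
v5 occurs only positively in the remaining clauses — set v5 = True.
Try v1 = True.
  then v3 is forced to True.
  then v6 is forced to True.
  then v4 is forced to False.

v1=True, v2=True, v3=True, v4=False, v5=True, v6=True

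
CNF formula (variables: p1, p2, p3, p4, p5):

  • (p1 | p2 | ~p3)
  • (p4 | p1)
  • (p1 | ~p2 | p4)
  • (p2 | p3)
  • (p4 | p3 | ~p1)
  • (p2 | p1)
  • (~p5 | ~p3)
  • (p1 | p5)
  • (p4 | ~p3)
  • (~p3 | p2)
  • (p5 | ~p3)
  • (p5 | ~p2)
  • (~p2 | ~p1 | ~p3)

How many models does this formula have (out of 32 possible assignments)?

2

Satisfying assignments:
  p1=0 p2=1 p3=0 p4=1 p5=1
  p1=1 p2=1 p3=0 p4=1 p5=1
That's 2 in total.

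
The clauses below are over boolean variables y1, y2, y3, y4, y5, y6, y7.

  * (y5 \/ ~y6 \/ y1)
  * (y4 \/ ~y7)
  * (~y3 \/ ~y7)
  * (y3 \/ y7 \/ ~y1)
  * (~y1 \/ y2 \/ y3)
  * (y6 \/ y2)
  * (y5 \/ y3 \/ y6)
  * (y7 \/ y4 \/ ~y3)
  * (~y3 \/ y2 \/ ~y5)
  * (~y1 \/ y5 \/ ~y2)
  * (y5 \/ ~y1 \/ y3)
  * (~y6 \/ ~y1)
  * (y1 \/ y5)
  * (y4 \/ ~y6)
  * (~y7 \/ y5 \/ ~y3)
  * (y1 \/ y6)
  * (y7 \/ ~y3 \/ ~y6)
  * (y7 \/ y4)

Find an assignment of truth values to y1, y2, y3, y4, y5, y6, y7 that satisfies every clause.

y1 = 0, y2 = 0, y3 = 0, y4 = 1, y5 = 1, y6 = 1, y7 = 1

Pure literal: y4 appears only positively; assign y4 = True.
Set y1 = False and propagate.
  then y5 is forced to True.
  then y6 is forced to True.
Set y2 = False and propagate.
  then y3 is forced to False.
y7 is now unconstrained; take y7 = True.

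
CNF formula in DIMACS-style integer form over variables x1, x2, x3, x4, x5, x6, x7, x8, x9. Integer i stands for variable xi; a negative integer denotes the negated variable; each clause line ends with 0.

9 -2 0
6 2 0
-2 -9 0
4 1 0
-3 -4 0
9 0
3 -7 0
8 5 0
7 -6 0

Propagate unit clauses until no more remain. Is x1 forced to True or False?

True

(x9) is a unit clause: x9 = True.
From (~x9 \/ ~x2) and x9 = True: x2 = False.
(x2 \/ x6): since x2 = False, the clause reduces to (x6). x6 = True.
(x7 \/ ~x6) with x6 = True leaves only x7, so x7 = True.
(~x7 \/ x3) with x7 = True leaves only x3, so x3 = True.
From (~x4 \/ ~x3) and x3 = True: x4 = False.
In (x1 \/ x4), x4 is now false; x1 must hold, so x1 = True.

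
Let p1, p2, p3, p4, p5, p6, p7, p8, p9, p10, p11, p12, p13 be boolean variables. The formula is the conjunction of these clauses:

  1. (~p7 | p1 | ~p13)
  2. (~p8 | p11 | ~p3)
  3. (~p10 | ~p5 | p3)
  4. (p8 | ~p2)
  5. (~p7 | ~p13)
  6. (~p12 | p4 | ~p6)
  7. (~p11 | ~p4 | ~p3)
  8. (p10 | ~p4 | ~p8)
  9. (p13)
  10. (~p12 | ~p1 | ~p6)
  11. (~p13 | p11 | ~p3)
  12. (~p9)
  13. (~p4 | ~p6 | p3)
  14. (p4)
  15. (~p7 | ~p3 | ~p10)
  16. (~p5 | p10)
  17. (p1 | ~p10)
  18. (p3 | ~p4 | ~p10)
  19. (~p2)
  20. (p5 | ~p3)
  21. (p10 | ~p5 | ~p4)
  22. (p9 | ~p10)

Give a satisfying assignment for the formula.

p1=False  p2=False  p3=False  p4=True  p5=False  p6=False  p7=False  p8=False  p9=False  p10=False  p11=True  p12=False  p13=True

Check each clause:
  1. (~p7 | ~p13 | p1) — ~p7 is true.
  2. (~p3 | ~p8 | p11) — ~p8 is true.
  3. (~p10 | ~p5 | p3) — ~p10 is true.
  4. (p8 | ~p2) — ~p2 is true.
  5. (~p7 | ~p13) — ~p7 is true.
  6. (p4 | ~p6 | ~p12) — ~p6 is true.
  7. (~p11 | ~p4 | ~p3) — ~p3 is true.
  8. (p10 | ~p8 | ~p4) — ~p8 is true.
  9. (p13) — p13 is true.
  10. (~p1 | ~p12 | ~p6) — ~p6 is true.
  11. (~p13 | ~p3 | p11) — p11 is true.
  12. (~p9) — ~p9 is true.
  13. (~p6 | p3 | ~p4) — ~p6 is true.
  14. (p4) — p4 is true.
  15. (~p3 | ~p10 | ~p7) — ~p7 is true.
  16. (~p5 | p10) — ~p5 is true.
  17. (~p10 | p1) — ~p10 is true.
  18. (~p4 | ~p10 | p3) — ~p10 is true.
  19. (~p2) — ~p2 is true.
  20. (~p3 | p5) — ~p3 is true.
  21. (p10 | ~p4 | ~p5) — ~p5 is true.
  22. (~p10 | p9) — ~p10 is true.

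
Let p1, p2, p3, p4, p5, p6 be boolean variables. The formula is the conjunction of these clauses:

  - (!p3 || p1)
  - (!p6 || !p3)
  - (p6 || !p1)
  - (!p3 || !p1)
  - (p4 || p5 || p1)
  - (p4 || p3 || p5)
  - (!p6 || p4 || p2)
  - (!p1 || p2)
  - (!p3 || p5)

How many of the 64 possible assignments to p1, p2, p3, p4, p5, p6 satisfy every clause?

14

Case analysis on p1 and p3:
  p1=1, p3=1: a clause becomes empty — 0.
  p1=1, p3=0: remaining (p2,p4,p5,p6) ∈ {(1,0,1,1); (1,1,0,1); (1,1,1,1)} — 3.
  p1=0, p3=1: a clause becomes empty — 0.
  p1=0, p3=0: 11 of the 16 assignments to (p2,p4,p5,p6) work.
Total: 0 + 3 + 0 + 11 = 14.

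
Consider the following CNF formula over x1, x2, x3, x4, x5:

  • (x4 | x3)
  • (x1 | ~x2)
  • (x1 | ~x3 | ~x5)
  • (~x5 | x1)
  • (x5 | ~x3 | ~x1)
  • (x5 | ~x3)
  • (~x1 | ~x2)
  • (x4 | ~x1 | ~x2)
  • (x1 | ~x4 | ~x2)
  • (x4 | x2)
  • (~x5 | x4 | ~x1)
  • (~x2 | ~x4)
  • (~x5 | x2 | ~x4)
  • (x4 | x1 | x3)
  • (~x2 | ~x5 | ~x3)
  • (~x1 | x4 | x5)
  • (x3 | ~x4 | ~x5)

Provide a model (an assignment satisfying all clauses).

x1 = False, x2 = False, x3 = False, x4 = True, x5 = False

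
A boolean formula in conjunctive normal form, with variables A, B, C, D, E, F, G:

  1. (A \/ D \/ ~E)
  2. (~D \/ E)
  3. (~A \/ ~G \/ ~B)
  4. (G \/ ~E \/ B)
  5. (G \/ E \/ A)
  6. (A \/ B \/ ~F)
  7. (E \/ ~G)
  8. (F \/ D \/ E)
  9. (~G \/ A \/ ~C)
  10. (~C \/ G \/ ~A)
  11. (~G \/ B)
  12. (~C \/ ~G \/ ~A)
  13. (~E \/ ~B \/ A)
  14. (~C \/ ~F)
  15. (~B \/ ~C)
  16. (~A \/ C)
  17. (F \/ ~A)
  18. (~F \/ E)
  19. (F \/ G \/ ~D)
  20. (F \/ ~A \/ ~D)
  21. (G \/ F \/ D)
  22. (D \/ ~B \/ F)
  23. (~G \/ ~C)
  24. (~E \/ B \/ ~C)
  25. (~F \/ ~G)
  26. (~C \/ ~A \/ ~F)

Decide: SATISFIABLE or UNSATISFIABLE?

A = True:
  propagation gives C=True, G=True; an empty clause results — contradiction.
A = False:
  E = True:
    propagation gives D=True, B=False, G=True; an empty clause results — contradiction.
  E = False:
    propagation gives D=False, G=True; an empty clause results — contradiction.
Every branch closes, so no satisfying assignment exists.

UNSATISFIABLE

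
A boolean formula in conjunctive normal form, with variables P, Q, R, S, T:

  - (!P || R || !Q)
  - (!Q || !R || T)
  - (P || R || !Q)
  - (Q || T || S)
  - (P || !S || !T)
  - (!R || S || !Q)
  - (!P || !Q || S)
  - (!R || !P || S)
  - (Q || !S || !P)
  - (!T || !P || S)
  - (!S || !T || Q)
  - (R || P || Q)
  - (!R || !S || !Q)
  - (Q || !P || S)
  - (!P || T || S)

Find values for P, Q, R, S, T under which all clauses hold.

P=False, Q=False, R=True, S=True, T=False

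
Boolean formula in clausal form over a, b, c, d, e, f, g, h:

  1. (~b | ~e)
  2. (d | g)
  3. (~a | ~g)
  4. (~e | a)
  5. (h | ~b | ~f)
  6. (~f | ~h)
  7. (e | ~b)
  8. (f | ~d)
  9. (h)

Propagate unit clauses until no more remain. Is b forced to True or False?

(h) is a unit clause: h = True.
(~f | ~h): since h = True, the clause reduces to (~f). f = False.
(f | ~d): since f = False, the clause reduces to (~d). d = False.
In (g | d), d is now false; g must hold, so g = True.
(~a | ~g): since g = True, the clause reduces to (~a). a = False.
(a | ~e) with a = False leaves only ~e, so e = False.
(e | ~b): since e = False, the clause reduces to (~b). b = False.

False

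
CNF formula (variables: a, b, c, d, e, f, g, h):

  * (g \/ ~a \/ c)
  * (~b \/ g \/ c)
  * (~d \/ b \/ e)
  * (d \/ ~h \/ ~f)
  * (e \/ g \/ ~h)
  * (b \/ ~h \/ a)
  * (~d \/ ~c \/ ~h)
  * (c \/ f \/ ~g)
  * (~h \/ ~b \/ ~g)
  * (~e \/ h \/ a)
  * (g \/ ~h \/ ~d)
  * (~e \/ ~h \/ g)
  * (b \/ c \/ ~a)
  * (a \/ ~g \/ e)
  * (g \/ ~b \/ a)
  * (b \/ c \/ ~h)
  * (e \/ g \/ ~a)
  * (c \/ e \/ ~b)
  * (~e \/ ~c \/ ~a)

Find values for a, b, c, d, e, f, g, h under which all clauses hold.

a = T, b = F, c = T, d = F, e = F, f = F, g = T, h = T

Check each clause:
  1. (~a \/ c \/ g) — c is true.
  2. (c \/ g \/ ~b) — c is true.
  3. (b \/ ~d \/ e) — ~d is true.
  4. (~h \/ d \/ ~f) — ~f is true.
  5. (e \/ g \/ ~h) — g is true.
  6. (~h \/ b \/ a) — a is true.
  7. (~d \/ ~c \/ ~h) — ~d is true.
  8. (c \/ ~g \/ f) — c is true.
  9. (~b \/ ~h \/ ~g) — ~b is true.
  10. (~e \/ h \/ a) — h is true.
  11. (~d \/ ~h \/ g) — ~d is true.
  12. (~e \/ ~h \/ g) — ~e is true.
  13. (~a \/ c \/ b) — c is true.
  14. (a \/ ~g \/ e) — a is true.
  15. (a \/ ~b \/ g) — a is true.
  16. (c \/ ~h \/ b) — c is true.
  17. (g \/ e \/ ~a) — g is true.
  18. (e \/ c \/ ~b) — c is true.
  19. (~a \/ ~e \/ ~c) — ~e is true.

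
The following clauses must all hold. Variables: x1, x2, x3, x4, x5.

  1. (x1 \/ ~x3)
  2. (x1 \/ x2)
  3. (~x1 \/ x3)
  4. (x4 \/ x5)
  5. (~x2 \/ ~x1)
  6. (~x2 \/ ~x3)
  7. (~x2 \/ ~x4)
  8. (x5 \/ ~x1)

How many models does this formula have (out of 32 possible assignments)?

3

Satisfying assignments:
  x1=0 x2=1 x3=0 x4=0 x5=1
  x1=1 x2=0 x3=1 x4=0 x5=1
  x1=1 x2=0 x3=1 x4=1 x5=1
That's 3 in total.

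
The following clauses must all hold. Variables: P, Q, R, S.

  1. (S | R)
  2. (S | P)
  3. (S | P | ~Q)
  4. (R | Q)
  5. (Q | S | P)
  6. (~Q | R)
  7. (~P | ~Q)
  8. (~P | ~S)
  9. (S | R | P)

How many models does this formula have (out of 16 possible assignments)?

Satisfying assignments:
  P=F Q=F R=T S=T
  P=F Q=T R=T S=T
  P=T Q=F R=T S=F
That's 3 in total.

3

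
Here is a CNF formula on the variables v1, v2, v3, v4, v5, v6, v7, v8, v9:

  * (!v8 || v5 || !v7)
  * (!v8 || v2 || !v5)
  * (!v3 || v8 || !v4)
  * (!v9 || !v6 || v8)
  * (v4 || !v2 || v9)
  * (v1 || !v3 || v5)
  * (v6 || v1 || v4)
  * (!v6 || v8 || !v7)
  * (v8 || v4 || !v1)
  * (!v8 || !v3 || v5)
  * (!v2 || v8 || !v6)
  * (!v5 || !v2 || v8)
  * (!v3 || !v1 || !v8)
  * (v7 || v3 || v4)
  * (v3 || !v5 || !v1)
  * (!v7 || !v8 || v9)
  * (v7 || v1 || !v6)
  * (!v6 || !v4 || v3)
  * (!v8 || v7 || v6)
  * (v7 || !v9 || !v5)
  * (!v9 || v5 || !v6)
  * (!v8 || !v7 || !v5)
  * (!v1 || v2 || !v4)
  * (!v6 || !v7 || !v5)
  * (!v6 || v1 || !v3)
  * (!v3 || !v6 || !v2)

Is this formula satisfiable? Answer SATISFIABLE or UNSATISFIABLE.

SATISFIABLE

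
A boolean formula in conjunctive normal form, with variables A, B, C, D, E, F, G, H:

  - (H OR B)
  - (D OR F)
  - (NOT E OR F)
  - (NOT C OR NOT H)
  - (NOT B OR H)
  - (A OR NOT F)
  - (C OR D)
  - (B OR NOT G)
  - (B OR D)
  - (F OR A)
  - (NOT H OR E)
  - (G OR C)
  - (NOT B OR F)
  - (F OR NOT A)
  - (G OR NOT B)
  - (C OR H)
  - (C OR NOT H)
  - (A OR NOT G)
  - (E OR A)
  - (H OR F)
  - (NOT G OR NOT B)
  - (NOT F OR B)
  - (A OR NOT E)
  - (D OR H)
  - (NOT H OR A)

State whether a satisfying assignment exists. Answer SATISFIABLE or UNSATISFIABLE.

UNSATISFIABLE

H = True:
  propagation gives C=False; an empty clause results — contradiction.
H = False:
  propagation gives B=True; an empty clause results — contradiction.
Every branch closes, so no satisfying assignment exists.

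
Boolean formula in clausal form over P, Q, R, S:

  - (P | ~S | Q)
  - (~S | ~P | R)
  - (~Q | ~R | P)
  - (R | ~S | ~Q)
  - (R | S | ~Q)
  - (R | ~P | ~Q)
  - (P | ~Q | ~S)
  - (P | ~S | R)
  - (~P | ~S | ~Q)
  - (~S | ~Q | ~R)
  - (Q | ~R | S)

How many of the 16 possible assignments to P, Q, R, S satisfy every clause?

4

The models are:
  P=F Q=F R=F S=F
  P=T Q=F R=F S=F
  P=T Q=F R=T S=T
  P=T Q=T R=T S=F
That's 4 in total.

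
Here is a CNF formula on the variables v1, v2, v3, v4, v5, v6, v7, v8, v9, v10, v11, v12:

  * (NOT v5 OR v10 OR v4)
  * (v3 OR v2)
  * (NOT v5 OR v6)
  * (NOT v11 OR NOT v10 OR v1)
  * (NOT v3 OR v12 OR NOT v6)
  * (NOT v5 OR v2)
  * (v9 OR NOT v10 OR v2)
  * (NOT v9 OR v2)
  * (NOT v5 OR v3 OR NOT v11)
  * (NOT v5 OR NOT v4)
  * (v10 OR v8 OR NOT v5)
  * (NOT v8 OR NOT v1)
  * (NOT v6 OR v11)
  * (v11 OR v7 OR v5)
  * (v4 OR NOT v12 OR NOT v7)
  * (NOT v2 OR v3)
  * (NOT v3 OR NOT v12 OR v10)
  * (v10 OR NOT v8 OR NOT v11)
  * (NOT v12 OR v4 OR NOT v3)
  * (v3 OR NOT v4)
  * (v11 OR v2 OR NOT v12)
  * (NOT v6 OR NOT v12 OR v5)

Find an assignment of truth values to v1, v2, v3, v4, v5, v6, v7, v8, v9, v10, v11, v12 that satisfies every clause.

v1=True, v2=True, v3=True, v4=True, v5=False, v6=False, v7=True, v8=False, v9=True, v10=False, v11=False, v12=False

Set v1 = True and propagate.
  then v8 is forced to False.
For the remaining variables, v2 = True, v3 = True, v4 = True, v5 = False, v6 = False, v7 = True, v9 = True, v10 = False, v11 = False, v12 = False works.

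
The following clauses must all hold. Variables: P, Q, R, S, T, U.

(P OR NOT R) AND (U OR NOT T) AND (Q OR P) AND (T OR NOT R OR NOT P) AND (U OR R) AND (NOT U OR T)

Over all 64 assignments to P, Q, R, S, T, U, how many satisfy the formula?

10

Case analysis on P and R:
  P=1, R=1: remaining (Q,S,T,U) ∈ {(0,0,1,1); (0,1,1,1); (1,0,1,1); (1,1,1,1)} — 4.
  P=1, R=0: remaining (Q,S,T,U) ∈ {(0,0,1,1); (0,1,1,1); (1,0,1,1); (1,1,1,1)} — 4.
  P=0, R=1: a clause becomes empty — 0.
  P=0, R=0: remaining (Q,S,T,U) ∈ {(1,0,1,1); (1,1,1,1)} — 2.
Total: 4 + 4 + 0 + 2 = 10.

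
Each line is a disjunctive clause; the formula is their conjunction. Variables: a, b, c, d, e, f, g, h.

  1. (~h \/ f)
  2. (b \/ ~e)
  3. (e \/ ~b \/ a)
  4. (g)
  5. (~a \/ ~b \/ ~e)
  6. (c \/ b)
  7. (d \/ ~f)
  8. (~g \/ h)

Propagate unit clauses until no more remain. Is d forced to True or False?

True

(g) stands alone — g = True.
(~g \/ h): since g = True, the clause reduces to (h). h = True.
(f \/ ~h) with h = True leaves only f, so f = True.
From (d \/ ~f) and f = True: d = True.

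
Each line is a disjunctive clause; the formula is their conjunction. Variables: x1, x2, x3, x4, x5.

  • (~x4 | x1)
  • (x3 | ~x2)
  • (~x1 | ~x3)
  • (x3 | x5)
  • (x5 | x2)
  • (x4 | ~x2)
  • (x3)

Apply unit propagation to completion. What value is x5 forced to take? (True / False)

True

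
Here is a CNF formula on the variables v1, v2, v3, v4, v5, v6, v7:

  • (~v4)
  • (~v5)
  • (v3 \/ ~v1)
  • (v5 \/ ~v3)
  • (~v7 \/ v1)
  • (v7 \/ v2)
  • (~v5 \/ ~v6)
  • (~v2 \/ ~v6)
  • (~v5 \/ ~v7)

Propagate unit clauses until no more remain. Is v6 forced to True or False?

False

(~v4) is a unit clause: v4 = False.
Unit clause (~v5) sets v5 = False.
From (~v3 \/ v5) and v5 = False: v3 = False.
In (v3 \/ ~v1), v3 is now false; ~v1 must hold, so v1 = False.
From (v1 \/ ~v7) and v1 = False: v7 = False.
(v7 \/ v2): since v7 = False, the clause reduces to (v2). v2 = True.
In (~v6 \/ ~v2), ~v2 is now false; ~v6 must hold, so v6 = False.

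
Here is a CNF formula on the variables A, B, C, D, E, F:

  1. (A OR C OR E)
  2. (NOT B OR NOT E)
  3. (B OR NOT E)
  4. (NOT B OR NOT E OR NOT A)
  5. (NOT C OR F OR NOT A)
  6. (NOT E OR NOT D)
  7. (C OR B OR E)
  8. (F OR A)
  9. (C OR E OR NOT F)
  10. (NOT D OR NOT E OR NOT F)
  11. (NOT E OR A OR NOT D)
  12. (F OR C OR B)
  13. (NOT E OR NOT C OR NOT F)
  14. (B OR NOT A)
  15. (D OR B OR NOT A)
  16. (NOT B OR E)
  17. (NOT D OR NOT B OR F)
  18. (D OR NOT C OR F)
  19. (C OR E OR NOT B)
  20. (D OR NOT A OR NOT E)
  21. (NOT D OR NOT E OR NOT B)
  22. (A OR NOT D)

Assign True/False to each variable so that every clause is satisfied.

Set A = False and propagate.
  then F is forced to True.
  then D is forced to False.
Set B = False and propagate.
  then E is forced to False.
  then C is forced to True.
Every clause has at least one true literal under this assignment.

A=False, B=False, C=True, D=False, E=False, F=True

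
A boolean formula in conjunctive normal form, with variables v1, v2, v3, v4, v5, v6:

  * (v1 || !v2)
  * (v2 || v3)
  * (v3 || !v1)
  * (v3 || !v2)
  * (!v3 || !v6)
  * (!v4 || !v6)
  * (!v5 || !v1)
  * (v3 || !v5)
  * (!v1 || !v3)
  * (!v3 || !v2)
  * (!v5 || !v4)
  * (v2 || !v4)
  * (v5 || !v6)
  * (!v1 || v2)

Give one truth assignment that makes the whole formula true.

v1=False, v2=False, v3=True, v4=False, v5=False, v6=False

Check each clause:
  1. (v1 || !v2) — !v2 is true.
  2. (v2 || v3) — v3 is true.
  3. (v3 || !v1) — v3 is true.
  4. (v3 || !v2) — v3 is true.
  5. (!v6 || !v3) — !v6 is true.
  6. (!v6 || !v4) — !v6 is true.
  7. (!v1 || !v5) — !v5 is true.
  8. (!v5 || v3) — v3 is true.
  9. (!v1 || !v3) — !v1 is true.
  10. (!v2 || !v3) — !v2 is true.
  11. (!v5 || !v4) — !v5 is true.
  12. (v2 || !v4) — !v4 is true.
  13. (v5 || !v6) — !v6 is true.
  14. (!v1 || v2) — !v1 is true.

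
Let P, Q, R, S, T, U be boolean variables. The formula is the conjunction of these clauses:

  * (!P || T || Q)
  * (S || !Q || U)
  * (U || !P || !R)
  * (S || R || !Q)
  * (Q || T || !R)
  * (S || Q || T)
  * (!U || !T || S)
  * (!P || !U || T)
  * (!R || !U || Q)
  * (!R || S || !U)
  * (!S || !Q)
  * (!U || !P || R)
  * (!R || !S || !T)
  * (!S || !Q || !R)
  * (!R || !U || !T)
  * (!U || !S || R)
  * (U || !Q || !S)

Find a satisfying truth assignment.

P occurs only negated in the remaining clauses — set P = False.
Try Q = False.
Try R = False.
Try S = True.
  then U is forced to False.
T is now unconstrained; take T = False.

P=0, Q=0, R=0, S=1, T=0, U=0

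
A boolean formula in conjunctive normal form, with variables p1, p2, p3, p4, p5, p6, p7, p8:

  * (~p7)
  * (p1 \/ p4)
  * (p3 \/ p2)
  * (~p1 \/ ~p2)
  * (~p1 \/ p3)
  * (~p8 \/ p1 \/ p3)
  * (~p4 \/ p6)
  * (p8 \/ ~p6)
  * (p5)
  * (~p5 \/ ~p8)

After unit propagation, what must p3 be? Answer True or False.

True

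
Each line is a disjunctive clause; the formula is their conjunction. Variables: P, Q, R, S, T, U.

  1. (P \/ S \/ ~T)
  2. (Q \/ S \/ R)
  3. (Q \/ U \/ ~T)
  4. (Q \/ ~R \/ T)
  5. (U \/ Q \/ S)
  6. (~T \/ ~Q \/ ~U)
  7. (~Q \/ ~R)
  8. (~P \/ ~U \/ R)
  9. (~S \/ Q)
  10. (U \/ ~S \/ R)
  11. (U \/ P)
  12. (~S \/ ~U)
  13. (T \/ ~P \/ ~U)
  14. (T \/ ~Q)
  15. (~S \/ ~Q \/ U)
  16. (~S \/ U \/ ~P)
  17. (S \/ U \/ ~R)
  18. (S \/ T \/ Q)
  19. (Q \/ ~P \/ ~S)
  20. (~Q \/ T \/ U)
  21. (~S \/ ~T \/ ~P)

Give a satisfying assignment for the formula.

Branch on P: take P = True.
For the remaining variables, Q = True, R = False, S = False, T = True, U = False works.
Check each clause:
  1. (P \/ ~T \/ S) — P is true.
  2. (Q \/ R \/ S) — Q is true.
  3. (U \/ Q \/ ~T) — Q is true.
  4. (T \/ ~R \/ Q) — ~R is true.
  5. (U \/ S \/ Q) — Q is true.
  6. (~T \/ ~Q \/ ~U) — ~U is true.
  7. (~R \/ ~Q) — ~R is true.
  8. (R \/ ~P \/ ~U) — ~U is true.
  9. (~S \/ Q) — Q is true.
  10. (~S \/ U \/ R) — ~S is true.
  11. (P \/ U) — P is true.
  12. (~S \/ ~U) — ~U is true.
  13. (~U \/ ~P \/ T) — ~U is true.
  14. (T \/ ~Q) — T is true.
  15. (~S \/ ~Q \/ U) — ~S is true.
  16. (~S \/ U \/ ~P) — ~S is true.
  17. (S \/ ~R \/ U) — ~R is true.
  18. (T \/ S \/ Q) — Q is true.
  19. (~P \/ Q \/ ~S) — Q is true.
  20. (U \/ ~Q \/ T) — T is true.
  21. (~T \/ ~P \/ ~S) — ~S is true.

P=True, Q=True, R=False, S=False, T=True, U=False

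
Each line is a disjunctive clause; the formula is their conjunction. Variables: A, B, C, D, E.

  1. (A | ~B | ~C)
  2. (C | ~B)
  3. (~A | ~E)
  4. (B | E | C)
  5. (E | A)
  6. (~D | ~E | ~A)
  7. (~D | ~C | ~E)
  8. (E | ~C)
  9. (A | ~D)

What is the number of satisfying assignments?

Satisfying assignments:
  A=0 B=0 C=0 D=0 E=1
  A=0 B=0 C=1 D=0 E=1
That's 2 in total.

2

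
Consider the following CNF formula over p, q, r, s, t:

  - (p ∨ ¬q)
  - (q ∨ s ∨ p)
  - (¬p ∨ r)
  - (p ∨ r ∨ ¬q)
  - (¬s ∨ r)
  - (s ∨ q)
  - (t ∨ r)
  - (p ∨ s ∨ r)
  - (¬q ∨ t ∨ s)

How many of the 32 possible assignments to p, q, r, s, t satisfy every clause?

The models are:
  p=F q=F r=T s=T t=F
  p=F q=F r=T s=T t=T
  p=T q=F r=T s=T t=F
  p=T q=F r=T s=T t=T
  p=T q=T r=T s=F t=T
  p=T q=T r=T s=T t=F
  p=T q=T r=T s=T t=T
Count: 7.

7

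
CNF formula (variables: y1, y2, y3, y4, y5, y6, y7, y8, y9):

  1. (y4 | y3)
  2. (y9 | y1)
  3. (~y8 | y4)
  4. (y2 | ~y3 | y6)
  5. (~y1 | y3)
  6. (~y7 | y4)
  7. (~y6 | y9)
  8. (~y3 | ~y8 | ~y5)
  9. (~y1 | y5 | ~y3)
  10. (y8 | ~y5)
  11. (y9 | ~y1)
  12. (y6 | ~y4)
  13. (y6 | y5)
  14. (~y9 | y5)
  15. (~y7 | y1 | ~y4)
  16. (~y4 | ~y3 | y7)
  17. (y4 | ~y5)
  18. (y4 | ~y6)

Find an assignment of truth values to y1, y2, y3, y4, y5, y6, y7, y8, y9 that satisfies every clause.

Try y1 = False.
  then y9 is forced to True.
  then y5 is forced to True.
  then y8 is forced to True.
  then y4 is forced to True.
  then y3 is forced to False.
  then y6 is forced to True.
  then y7 is forced to False.
y2 is now unconstrained; take y2 = False.
Every clause has at least one true literal under this assignment.

y1=F, y2=F, y3=F, y4=T, y5=T, y6=T, y7=F, y8=T, y9=T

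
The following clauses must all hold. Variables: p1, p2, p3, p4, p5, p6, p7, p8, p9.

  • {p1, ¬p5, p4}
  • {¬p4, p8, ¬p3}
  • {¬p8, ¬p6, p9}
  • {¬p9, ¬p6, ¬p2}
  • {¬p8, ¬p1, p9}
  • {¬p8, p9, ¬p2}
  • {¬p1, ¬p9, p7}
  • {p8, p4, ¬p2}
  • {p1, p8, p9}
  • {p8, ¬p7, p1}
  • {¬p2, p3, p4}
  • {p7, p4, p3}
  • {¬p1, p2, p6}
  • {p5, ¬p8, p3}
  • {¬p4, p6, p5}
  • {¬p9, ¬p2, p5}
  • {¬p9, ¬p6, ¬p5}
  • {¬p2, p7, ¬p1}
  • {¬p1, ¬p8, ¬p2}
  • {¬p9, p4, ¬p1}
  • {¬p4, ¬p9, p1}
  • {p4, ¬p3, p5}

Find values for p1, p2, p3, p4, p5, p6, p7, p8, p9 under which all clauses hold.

p1=T, p2=F, p3=T, p4=T, p5=F, p6=T, p7=T, p8=T, p9=T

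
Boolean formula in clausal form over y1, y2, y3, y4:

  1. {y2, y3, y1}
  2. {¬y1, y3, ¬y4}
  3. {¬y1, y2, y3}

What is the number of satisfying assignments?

Case analysis on y1 and y3:
  y1=1, y3=1: remaining (y2,y4) ∈ {(0,0); (0,1); (1,0); (1,1)} — 4.
  y1=1, y3=0: remaining (y2,y4) ∈ {(1,0)} — 1.
  y1=0, y3=1: remaining (y2,y4) ∈ {(0,0); (0,1); (1,0); (1,1)} — 4.
  y1=0, y3=0: remaining (y2,y4) ∈ {(1,0); (1,1)} — 2.
Total: 4 + 1 + 4 + 2 = 11.

11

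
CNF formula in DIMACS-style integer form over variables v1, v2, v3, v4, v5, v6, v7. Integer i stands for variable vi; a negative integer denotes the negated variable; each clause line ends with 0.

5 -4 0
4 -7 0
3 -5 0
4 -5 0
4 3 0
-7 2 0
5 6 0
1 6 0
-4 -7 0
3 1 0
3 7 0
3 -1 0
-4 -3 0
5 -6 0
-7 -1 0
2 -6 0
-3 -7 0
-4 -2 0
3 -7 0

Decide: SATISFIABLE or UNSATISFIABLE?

v3 = True:
  propagation gives v4=False, v7=False, v5=False, v6=True; an empty clause results — contradiction.
v3 = False:
  propagation gives v5=False, v4=False; an empty clause results — contradiction.
Every branch closes, so no satisfying assignment exists.

UNSATISFIABLE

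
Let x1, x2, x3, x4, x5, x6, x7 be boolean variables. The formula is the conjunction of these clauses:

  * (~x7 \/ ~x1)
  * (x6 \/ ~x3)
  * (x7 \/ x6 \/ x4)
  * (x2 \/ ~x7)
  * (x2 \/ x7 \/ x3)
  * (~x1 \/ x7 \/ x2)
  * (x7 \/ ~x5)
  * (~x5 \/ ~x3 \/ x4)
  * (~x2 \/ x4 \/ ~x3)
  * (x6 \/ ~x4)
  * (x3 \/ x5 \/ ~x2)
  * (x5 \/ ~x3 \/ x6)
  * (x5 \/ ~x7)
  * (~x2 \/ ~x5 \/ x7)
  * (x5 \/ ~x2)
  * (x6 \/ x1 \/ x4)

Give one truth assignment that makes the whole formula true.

Pure literal: x6 appears only positively; assign x6 = True.
Branch on x1: take x1 = False.
Branch on x2: take x2 = False.
  then x7 is forced to False.
  then x3 is forced to True.
  then x5 is forced to False.
x4 is now unconstrained; take x4 = True.

x1=False  x2=False  x3=True  x4=True  x5=False  x6=True  x7=False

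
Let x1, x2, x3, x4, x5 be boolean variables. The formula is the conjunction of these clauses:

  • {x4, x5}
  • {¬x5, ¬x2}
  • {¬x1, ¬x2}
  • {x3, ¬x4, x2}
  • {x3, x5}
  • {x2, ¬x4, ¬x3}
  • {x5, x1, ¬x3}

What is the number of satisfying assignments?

4

The models are:
  x1=F x2=F x3=F x4=F x5=T
  x1=F x2=F x3=T x4=F x5=T
  x1=T x2=F x3=F x4=F x5=T
  x1=T x2=F x3=T x4=F x5=T
That's 4 in total.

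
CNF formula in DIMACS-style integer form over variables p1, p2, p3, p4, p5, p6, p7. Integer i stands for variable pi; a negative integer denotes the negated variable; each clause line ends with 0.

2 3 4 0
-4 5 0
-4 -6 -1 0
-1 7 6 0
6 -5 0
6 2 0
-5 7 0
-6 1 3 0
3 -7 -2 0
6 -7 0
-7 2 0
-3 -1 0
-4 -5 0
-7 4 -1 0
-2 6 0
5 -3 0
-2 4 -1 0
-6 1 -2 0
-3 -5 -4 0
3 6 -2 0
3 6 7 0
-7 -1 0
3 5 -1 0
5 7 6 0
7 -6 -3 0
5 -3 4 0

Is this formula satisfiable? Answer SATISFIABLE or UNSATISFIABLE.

UNSATISFIABLE

p6 = True:
  p3 = True:
    propagation gives p1=False, p5=True, p7=True, p2=True; an empty clause results — contradiction.
  p3 = False:
    propagation gives p1=True, p4=False, p2=True; an empty clause results — contradiction.
p6 = False:
  propagation gives p5=False, p4=False, p2=True; an empty clause results — contradiction.
Every branch closes, so no satisfying assignment exists.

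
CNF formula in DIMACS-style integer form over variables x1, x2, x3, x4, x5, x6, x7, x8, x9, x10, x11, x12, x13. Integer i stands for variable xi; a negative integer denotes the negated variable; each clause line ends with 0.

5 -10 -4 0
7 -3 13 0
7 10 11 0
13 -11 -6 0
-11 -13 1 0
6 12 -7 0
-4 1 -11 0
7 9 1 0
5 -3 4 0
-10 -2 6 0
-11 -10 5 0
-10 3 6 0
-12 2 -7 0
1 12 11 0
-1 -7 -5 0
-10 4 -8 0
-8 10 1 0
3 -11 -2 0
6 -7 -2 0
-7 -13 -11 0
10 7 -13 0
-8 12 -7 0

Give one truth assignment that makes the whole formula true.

x1=False  x2=True  x3=False  x4=True  x5=True  x6=True  x7=False  x8=False  x9=True  x10=True  x11=False  x12=True  x13=False

x8 occurs only negated in the remaining clauses — set x8 = False.
Pure literal: x9 appears only positively; assign x9 = True.
Branch on x1: take x1 = False.
For the remaining variables, x2 = True, x3 = False, x4 = True, x5 = True, x6 = True, x7 = False, x10 = True, x11 = False, x12 = True, x13 = False works.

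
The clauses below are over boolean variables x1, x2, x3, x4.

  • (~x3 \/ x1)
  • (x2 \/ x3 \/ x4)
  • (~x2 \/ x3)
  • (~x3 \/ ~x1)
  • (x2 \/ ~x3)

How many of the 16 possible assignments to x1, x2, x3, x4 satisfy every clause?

The models are:
  x1=F x2=F x3=F x4=T
  x1=T x2=F x3=F x4=T
Count: 2.

2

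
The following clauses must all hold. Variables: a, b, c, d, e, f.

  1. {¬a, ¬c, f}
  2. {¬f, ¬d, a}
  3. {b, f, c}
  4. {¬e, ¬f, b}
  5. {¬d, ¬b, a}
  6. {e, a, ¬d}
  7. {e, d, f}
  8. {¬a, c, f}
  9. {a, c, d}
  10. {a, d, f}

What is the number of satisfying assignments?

16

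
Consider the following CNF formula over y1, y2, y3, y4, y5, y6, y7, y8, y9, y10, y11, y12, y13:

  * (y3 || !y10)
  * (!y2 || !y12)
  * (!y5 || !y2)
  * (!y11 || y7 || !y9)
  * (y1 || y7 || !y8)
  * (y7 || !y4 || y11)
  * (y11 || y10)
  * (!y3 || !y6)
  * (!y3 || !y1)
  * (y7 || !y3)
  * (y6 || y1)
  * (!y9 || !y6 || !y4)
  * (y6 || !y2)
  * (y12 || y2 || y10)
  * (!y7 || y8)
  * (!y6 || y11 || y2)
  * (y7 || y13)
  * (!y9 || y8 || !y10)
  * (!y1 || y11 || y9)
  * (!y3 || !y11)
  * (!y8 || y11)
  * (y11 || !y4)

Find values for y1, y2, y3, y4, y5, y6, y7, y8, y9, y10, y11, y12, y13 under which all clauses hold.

y1 = 1  y2 = 0  y3 = 0  y4 = 0  y5 = 0  y6 = 0  y7 = 1  y8 = 1  y9 = 1  y10 = 0  y11 = 1  y12 = 1  y13 = 1

Check each clause:
  1. (y3 || !y10) — !y10 is true.
  2. (!y2 || !y12) — !y2 is true.
  3. (!y5 || !y2) — !y5 is true.
  4. (y7 || !y9 || !y11) — y7 is true.
  5. (y7 || y1 || !y8) — y1 is true.
  6. (y7 || y11 || !y4) — y11 is true.
  7. (y10 || y11) — y11 is true.
  8. (!y6 || !y3) — !y6 is true.
  9. (!y3 || !y1) — !y3 is true.
  10. (y7 || !y3) — !y3 is true.
  11. (y1 || y6) — y1 is true.
  12. (!y6 || !y9 || !y4) — !y6 is true.
  13. (!y2 || y6) — !y2 is true.
  14. (y12 || y2 || y10) — y12 is true.
  15. (!y7 || y8) — y8 is true.
  16. (y11 || y2 || !y6) — !y6 is true.
  17. (y13 || y7) — y13 is true.
  18. (!y10 || y8 || !y9) — y8 is true.
  19. (!y1 || y11 || y9) — y9 is true.
  20. (!y11 || !y3) — !y3 is true.
  21. (y11 || !y8) — y11 is true.
  22. (!y4 || y11) — y11 is true.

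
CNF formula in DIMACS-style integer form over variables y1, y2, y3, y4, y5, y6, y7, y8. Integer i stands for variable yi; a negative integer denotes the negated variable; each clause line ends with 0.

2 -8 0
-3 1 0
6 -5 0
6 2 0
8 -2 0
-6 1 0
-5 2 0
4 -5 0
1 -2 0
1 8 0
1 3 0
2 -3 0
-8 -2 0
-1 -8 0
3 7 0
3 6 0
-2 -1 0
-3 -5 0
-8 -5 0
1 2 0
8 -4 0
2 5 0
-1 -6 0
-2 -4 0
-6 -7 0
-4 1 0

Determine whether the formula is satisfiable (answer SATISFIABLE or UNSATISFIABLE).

UNSATISFIABLE

y2 = True:
  propagation gives y8=True; an empty clause results — contradiction.
y2 = False:
  propagation gives y8=False, y6=True, y1=True; an empty clause results — contradiction.
Every branch closes, so no satisfying assignment exists.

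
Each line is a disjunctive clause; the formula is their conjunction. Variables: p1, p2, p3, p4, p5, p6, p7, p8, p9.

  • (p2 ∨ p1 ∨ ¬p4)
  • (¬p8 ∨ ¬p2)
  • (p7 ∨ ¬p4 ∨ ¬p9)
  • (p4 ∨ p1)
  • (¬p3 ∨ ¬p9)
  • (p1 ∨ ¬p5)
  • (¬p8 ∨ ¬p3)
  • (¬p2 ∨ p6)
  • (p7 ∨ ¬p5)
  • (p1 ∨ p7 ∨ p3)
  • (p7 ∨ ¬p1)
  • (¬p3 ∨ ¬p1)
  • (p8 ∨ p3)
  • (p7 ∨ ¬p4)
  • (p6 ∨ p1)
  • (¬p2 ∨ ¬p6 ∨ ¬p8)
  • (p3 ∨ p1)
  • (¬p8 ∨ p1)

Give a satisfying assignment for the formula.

p1 = True, p2 = False, p3 = False, p4 = False, p5 = False, p6 = False, p7 = True, p8 = True, p9 = False

Check each clause:
  1. (p1 ∨ ¬p4 ∨ p2) — p1 is true.
  2. (¬p2 ∨ ¬p8) — ¬p2 is true.
  3. (p7 ∨ ¬p4 ∨ ¬p9) — ¬p9 is true.
  4. (p4 ∨ p1) — p1 is true.
  5. (¬p3 ∨ ¬p9) — ¬p3 is true.
  6. (p1 ∨ ¬p5) — p1 is true.
  7. (¬p3 ∨ ¬p8) — ¬p3 is true.
  8. (¬p2 ∨ p6) — ¬p2 is true.
  9. (p7 ∨ ¬p5) — ¬p5 is true.
  10. (p7 ∨ p3 ∨ p1) — p1 is true.
  11. (¬p1 ∨ p7) — p7 is true.
  12. (¬p1 ∨ ¬p3) — ¬p3 is true.
  13. (p3 ∨ p8) — p8 is true.
  14. (p7 ∨ ¬p4) — ¬p4 is true.
  15. (p1 ∨ p6) — p1 is true.
  16. (¬p6 ∨ ¬p8 ∨ ¬p2) — ¬p6 is true.
  17. (p1 ∨ p3) — p1 is true.
  18. (¬p8 ∨ p1) — p1 is true.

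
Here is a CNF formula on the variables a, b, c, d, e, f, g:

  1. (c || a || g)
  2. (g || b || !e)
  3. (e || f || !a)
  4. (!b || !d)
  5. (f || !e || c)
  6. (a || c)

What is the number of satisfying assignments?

44

Case analysis on a and c:
  a=T, c=T: 14 of the 32 assignments to (b,d,e,f,g) work.
  a=T, c=F: 10 of the 32 assignments to (b,d,e,f,g) work.
  a=F, c=T: f free; 10 ways for (b,d,e,g) × 2^1 = 20.
  a=F, c=F: a clause becomes empty — 0.
Total: 14 + 10 + 20 + 0 = 44.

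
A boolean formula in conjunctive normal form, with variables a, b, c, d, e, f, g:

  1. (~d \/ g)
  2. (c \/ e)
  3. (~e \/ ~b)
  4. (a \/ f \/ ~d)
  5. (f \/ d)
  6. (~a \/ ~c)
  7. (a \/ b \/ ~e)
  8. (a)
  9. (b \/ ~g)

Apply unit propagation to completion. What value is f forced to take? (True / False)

True

Unit clause (a) sets a = True.
From (~a \/ ~c) and a = True: c = False.
(e \/ c): since c = False, the clause reduces to (e). e = True.
From (~e \/ ~b) and e = True: b = False.
In (~g \/ b), b is now false; ~g must hold, so g = False.
(~d \/ g): since g = False, the clause reduces to (~d). d = False.
(f \/ d) with d = False leaves only f, so f = True.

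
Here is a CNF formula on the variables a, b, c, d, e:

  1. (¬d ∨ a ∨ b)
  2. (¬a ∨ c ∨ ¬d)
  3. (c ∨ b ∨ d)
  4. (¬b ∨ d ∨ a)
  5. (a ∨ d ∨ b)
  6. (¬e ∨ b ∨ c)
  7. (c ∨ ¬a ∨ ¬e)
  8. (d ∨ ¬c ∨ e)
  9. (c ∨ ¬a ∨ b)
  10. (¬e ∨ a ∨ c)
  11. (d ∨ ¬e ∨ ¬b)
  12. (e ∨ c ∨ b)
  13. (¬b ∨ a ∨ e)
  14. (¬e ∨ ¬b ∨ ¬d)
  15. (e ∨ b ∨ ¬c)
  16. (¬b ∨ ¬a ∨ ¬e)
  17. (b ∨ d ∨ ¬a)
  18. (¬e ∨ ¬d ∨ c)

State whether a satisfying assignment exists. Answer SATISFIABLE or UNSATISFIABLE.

SATISFIABLE

Branch on a: take a = True.
Branch on b: take b = False.
  then c is forced to True.
  then e is forced to True.
  then d is forced to True.
So a=True, b=False, c=True, d=True, e=True is a satisfying assignment.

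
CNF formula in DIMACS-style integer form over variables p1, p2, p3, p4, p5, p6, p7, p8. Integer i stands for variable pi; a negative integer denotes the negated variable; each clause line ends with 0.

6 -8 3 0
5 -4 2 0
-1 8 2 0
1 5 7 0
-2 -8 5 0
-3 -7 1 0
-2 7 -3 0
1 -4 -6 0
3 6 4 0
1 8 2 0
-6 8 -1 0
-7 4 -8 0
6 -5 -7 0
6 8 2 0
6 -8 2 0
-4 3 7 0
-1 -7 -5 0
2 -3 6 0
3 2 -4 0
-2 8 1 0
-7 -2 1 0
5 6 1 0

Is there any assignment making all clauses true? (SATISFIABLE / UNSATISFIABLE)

SATISFIABLE

Set p1 = True and propagate.
Try p2 = False.
  then p8 is forced to True.
  then p6 is forced to True.
Set p3 = True and propagate.
For the remaining variables, p4 = False, p5 = True, p7 = False works.
So p1 = T, p2 = F, p3 = T, p4 = F, p5 = T, p6 = T, p7 = F, p8 = T is a satisfying assignment.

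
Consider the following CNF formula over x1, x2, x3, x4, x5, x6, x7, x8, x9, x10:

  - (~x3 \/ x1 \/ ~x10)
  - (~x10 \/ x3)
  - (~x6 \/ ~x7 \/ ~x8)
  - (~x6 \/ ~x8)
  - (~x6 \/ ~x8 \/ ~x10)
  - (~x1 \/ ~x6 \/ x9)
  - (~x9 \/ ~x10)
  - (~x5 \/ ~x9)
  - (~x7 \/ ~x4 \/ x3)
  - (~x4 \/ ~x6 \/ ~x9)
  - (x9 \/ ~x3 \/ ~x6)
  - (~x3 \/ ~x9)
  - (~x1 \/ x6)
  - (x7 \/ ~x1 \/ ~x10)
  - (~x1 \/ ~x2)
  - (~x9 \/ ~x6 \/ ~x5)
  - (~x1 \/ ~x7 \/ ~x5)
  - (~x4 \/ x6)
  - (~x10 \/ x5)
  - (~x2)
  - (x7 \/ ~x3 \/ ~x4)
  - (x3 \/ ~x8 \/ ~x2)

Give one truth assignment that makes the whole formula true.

x1 = F, x2 = F, x3 = F, x4 = F, x5 = F, x6 = F, x7 = F, x8 = T, x9 = F, x10 = F

The clause (~x2) is unit: x2 must be False.
Pure literal: x4 appears only negated; assign x4 = False.
x10 occurs only negated in the remaining clauses — set x10 = False.
Try x1 = False.
Try x3 = False.
The remaining clauses are satisfied by x5 = False, x6 = False, x7 = False, x8 = True, x9 = False.
Check each clause:
  1. (~x10 \/ x1 \/ ~x3) — ~x3 is true.
  2. (~x10 \/ x3) — ~x10 is true.
  3. (~x7 \/ ~x8 \/ ~x6) — ~x7 is true.
  4. (~x6 \/ ~x8) — ~x6 is true.
  5. (~x10 \/ ~x6 \/ ~x8) — ~x6 is true.
  6. (~x6 \/ x9 \/ ~x1) — ~x6 is true.
  7. (~x9 \/ ~x10) — ~x10 is true.
  8. (~x9 \/ ~x5) — ~x5 is true.
  9. (~x7 \/ ~x4 \/ x3) — ~x7 is true.
  10. (~x6 \/ ~x9 \/ ~x4) — ~x6 is true.
  11. (~x3 \/ ~x6 \/ x9) — ~x6 is true.
  12. (~x3 \/ ~x9) — ~x3 is true.
  13. (~x1 \/ x6) — ~x1 is true.
  14. (x7 \/ ~x1 \/ ~x10) — ~x1 is true.
  15. (~x1 \/ ~x2) — ~x1 is true.
  16. (~x5 \/ ~x9 \/ ~x6) — ~x6 is true.
  17. (~x1 \/ ~x7 \/ ~x5) — ~x7 is true.
  18. (~x4 \/ x6) — ~x4 is true.
  19. (~x10 \/ x5) — ~x10 is true.
  20. (~x2) — ~x2 is true.
  21. (~x4 \/ ~x3 \/ x7) — ~x4 is true.
  22. (~x8 \/ x3 \/ ~x2) — ~x2 is true.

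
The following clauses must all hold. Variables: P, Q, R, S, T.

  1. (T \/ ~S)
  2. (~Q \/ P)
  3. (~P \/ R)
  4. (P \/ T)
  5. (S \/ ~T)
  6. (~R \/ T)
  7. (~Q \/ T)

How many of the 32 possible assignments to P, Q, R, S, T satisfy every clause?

The models are:
  P=0 Q=0 R=0 S=1 T=1
  P=0 Q=0 R=1 S=1 T=1
  P=1 Q=0 R=1 S=1 T=1
  P=1 Q=1 R=1 S=1 T=1
That's 4 in total.

4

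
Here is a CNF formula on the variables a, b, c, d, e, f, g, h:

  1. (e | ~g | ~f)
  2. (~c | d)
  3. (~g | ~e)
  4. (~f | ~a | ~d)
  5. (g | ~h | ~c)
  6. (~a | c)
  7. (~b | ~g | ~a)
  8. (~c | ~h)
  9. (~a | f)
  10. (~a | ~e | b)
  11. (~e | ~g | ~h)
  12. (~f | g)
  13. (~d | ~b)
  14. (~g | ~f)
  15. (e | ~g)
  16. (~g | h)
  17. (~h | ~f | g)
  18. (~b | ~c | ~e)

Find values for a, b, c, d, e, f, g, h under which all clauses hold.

a = F, b = F, c = F, d = T, e = T, f = F, g = F, h = T

Pure literal: a appears only negated; assign a = False.
Branch on b: take b = False.
Try c = False.
The remaining clauses are satisfied by d = True, e = True, f = False, g = False, h = True.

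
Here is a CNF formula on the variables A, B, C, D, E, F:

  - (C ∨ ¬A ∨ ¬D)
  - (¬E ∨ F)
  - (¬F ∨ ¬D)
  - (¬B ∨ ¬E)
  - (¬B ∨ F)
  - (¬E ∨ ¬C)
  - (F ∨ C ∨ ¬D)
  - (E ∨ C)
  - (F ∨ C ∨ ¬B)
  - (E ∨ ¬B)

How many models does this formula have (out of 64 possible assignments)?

8

Satisfying assignments:
  A=F B=F C=F D=F E=T F=T
  A=F B=F C=T D=F E=F F=F
  A=F B=F C=T D=F E=F F=T
  A=F B=F C=T D=T E=F F=F
  A=T B=F C=F D=F E=T F=T
  A=T B=F C=T D=F E=F F=F
  A=T B=F C=T D=F E=F F=T
  A=T B=F C=T D=T E=F F=F
Count: 8.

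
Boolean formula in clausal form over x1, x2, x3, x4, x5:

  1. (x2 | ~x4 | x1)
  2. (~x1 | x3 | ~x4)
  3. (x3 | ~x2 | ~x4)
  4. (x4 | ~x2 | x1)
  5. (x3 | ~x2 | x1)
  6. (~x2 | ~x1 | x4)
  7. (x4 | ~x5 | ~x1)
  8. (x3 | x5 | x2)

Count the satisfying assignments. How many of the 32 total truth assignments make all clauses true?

Split on x1, then x2.
  x1=1, x2=1: remaining (x3,x4,x5) ∈ {(1,1,0); (1,1,1)} — 2.
  x1=1, x2=0: remaining (x3,x4,x5) ∈ {(1,0,0); (1,1,0); (1,1,1)} — 3.
  x1=0, x2=1: remaining (x3,x4,x5) ∈ {(1,1,0); (1,1,1)} — 2.
  x1=0, x2=0: remaining (x3,x4,x5) ∈ {(0,0,1); (1,0,0); (1,0,1)} — 3.
Total: 2 + 3 + 2 + 3 = 10.

10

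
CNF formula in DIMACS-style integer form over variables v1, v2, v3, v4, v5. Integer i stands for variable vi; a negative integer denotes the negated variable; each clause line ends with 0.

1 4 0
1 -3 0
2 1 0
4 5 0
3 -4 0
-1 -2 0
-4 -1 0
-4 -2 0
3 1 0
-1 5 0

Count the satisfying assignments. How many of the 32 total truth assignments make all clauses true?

The models are:
  v1=1 v2=0 v3=0 v4=0 v5=1
  v1=1 v2=0 v3=1 v4=0 v5=1
Count: 2.

2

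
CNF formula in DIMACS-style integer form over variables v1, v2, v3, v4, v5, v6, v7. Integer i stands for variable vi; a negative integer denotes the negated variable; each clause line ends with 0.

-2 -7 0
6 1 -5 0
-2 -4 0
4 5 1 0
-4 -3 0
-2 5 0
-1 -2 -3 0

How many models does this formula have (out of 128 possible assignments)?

38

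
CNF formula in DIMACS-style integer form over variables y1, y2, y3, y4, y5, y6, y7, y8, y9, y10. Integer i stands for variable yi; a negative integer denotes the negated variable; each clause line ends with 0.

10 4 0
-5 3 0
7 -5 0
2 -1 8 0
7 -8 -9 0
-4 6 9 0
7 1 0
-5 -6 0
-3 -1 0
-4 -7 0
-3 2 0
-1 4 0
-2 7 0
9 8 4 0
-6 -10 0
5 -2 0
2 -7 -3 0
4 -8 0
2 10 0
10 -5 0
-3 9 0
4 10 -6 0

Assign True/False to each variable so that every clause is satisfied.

Set y1 = False and propagate.
  then y7 is forced to True.
  then y4 is forced to False.
  then y10 is forced to True.
  then y6 is forced to False.
  then y8 is forced to False.
  then y9 is forced to True.
Branch on y2: take y2 = False.
  then y3 is forced to False.
  then y5 is forced to False.

y1=0  y2=0  y3=0  y4=0  y5=0  y6=0  y7=1  y8=0  y9=1  y10=1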